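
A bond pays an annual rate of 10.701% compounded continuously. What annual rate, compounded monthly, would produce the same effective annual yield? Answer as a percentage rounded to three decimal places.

10.749%

EAR under continuous compounding: e^0.10701 − 1 = 0.112945.
Solve (1 + r/12)^12 = 1.112945: r/12 = 1.112945^(1/12) − 1 = 0.008957, so r = 0.107489 = 10.749%.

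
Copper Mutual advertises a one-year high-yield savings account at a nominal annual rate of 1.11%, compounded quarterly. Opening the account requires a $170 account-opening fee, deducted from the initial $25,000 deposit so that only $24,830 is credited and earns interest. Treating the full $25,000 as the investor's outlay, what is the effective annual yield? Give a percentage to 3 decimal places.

Value after one year: 24,830 × (1 + 0.0111/4)^4 = 24,830 × 1.011146 = $25,106.76.
Effective yield on the $25,000 outlay: 25,106.76 / 25,000 − 1 = 0.004270 = 0.427%.

0.427%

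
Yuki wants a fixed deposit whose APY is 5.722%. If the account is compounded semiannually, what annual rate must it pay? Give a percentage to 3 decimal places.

5.642%

(1 + r/2)^2 − 1 = 0.05722, so 1 + r/2 = 1.05722^(1/2).
r/2 = 0.028212, so r = 0.056424 = 5.642%.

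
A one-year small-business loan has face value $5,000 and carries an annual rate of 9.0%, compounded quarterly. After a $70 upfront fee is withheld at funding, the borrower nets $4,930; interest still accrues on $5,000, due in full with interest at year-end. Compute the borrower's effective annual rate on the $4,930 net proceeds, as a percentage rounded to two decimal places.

10.86%

Amount owed after one year: 5,000 × (1 + 0.090/4)^4 = 5,000 × 1.093083 = $5,465.42.
Effective rate on net proceeds: 5,465.42 / 4,930 − 1 = 0.108604 = 10.86%.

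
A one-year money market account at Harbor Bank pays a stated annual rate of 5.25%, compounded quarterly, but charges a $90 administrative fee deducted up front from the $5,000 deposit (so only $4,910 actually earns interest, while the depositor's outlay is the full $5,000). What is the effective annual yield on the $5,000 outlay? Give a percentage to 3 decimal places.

3.458%

Value after one year: 4,910 × (1 + 0.0525/4)^4 = 4,910 × 1.053543 = $5,172.89.
Effective yield on the $5,000 outlay: 5,172.89 / 5,000 − 1 = 0.034579 = 3.458%.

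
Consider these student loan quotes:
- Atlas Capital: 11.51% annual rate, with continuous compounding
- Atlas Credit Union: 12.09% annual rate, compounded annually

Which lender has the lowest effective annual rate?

Atlas Capital: e^0.1151 − 1 = 12.199%
Atlas Credit Union: compounded annually, EAR = 12.090%
The lowest effective annual rate is Atlas Credit Union at 12.090%.

Atlas Credit Union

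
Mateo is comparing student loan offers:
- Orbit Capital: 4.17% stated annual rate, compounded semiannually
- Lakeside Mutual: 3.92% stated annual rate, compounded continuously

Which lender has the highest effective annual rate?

Orbit Capital

Orbit Capital: (1 + 0.0417/2)^2 − 1 = 4.213%
Lakeside Mutual: e^0.0392 − 1 = 3.998%
The highest effective annual rate is Orbit Capital at 4.213%.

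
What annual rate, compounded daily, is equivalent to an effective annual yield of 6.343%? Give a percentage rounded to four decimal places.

(1 + r/365)^365 − 1 = 0.06343, so 1 + r/365 = 1.06343^(1/365).
r/365 = 0.000169, so r = 0.061505 = 6.1505%.

6.1505%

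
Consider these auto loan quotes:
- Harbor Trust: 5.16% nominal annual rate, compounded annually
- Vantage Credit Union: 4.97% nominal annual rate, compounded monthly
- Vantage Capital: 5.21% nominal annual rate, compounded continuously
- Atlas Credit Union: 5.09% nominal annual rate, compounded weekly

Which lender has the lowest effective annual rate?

Harbor Trust: compounded annually, EAR = 5.160%
Vantage Credit Union: (1 + 0.0497/12)^12 − 1 = 5.085%
Vantage Capital: e^0.0521 − 1 = 5.348%
Atlas Credit Union: (1 + 0.0509/52)^52 − 1 = 5.219%
The lowest effective annual rate is Vantage Credit Union at 5.085%.

Vantage Credit Union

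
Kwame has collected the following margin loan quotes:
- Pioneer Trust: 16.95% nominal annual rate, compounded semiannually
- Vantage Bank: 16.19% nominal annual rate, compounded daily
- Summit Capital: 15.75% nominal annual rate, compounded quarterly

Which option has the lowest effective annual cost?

Summit Capital

Pioneer Trust: (1 + 0.1695/2)^2 − 1 = 17.668%
Vantage Bank: (1 + 0.1619/365)^365 − 1 = 17.570%
Summit Capital: (1 + 0.1575/4)^4 − 1 = 16.705%
The lowest effective annual rate is Summit Capital at 16.705%.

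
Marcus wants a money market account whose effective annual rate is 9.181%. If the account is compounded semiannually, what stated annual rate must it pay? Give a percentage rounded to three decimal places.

8.979%

(1 + r/2)^2 − 1 = 0.09181, so 1 + r/2 = 1.09181^(1/2).
r/2 = 0.044897, so r = 0.089794 = 8.979%.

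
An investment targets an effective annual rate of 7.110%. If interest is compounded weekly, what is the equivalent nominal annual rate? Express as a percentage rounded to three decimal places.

(1 + r/52)^52 − 1 = 0.07110, so 1 + r/52 = 1.07110^(1/52).
r/52 = 0.001322, so r = 0.068732 = 6.873%.

6.873%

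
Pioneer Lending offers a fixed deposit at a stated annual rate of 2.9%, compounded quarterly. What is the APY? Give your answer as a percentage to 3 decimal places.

EAR = (1 + 0.029/4)^4 − 1.
= 1.029317 − 1 = 2.932%.

2.932%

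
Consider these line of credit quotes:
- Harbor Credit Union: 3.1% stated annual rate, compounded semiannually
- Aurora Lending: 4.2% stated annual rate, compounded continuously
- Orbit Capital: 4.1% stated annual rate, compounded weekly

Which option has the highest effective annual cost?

Aurora Lending

Harbor Credit Union: (1 + 0.031/2)^2 − 1 = 3.124%
Aurora Lending: e^0.042 − 1 = 4.289%
Orbit Capital: (1 + 0.041/52)^52 − 1 = 4.184%
The highest effective annual rate is Aurora Lending at 4.289%.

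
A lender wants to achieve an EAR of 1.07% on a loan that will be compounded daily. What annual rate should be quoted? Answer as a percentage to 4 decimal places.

(1 + r/365)^365 − 1 = 0.0107, so 1 + r/365 = 1.0107^(1/365).
r/365 = 0.000029, so r = 0.010643 = 1.0643%.

1.0643%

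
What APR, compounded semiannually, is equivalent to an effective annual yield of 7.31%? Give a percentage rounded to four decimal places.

(1 + r/2)^2 − 1 = 0.0731, so 1 + r/2 = 1.0731^(1/2).
r/2 = 0.035905, so r = 0.071811 = 7.1811%.

7.1811%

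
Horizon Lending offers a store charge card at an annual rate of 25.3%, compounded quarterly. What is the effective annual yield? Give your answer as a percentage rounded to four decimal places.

27.8032%

EAR = (1 + 0.253/4)^4 − 1.
= 1.278032 − 1 = 27.8032%.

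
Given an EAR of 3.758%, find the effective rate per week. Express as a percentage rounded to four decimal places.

The per-week rate i satisfies (1 + i)^52 = 1 + 0.03758.
i = 1.03758^(1/52) − 1 = 0.0007097 = 0.0710%.

0.0710%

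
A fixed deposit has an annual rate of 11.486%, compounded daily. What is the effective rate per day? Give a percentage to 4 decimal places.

0.0315%

With a nominal annual rate compounded daily, the periodic rate is the nominal rate divided by 365.
i = 0.11486 / 365 = 0.0003147 = 0.0315%.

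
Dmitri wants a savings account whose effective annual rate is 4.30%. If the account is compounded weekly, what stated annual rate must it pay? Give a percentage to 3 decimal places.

4.212%

(1 + r/52)^52 − 1 = 0.0430, so 1 + r/52 = 1.0430^(1/52).
r/52 = 0.000810, so r = 0.042118 = 4.212%.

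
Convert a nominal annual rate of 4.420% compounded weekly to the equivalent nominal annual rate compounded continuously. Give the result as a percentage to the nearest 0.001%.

EAR = (1 + 0.04420/52)^52 − 1 = 0.045172.
Equivalent continuous rate: r = ln(1 + 0.045172) = 0.044181 = 4.418%.

4.418%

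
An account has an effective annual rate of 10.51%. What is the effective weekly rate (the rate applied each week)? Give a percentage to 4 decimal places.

0.1924%

The per-week rate i satisfies (1 + i)^52 = 1 + 0.1051.
i = 1.1051^(1/52) − 1 = 0.0019237 = 0.1924%.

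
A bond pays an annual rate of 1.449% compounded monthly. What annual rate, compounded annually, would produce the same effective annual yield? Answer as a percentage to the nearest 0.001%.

1.459%

EAR = (1 + 0.01449/12)^12 − 1 = 0.014587.
Compounded annually, the equivalent nominal rate is the EAR itself: 1.459%.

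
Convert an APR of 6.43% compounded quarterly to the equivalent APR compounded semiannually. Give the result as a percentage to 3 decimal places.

6.482%

EAR = (1 + 0.0643/4)^4 − 1 = 0.065867.
Solve (1 + r/2)^2 = 1.065867: r/2 = 1.065867^(1/2) − 1 = 0.032408, so r = 0.064817 = 6.482%.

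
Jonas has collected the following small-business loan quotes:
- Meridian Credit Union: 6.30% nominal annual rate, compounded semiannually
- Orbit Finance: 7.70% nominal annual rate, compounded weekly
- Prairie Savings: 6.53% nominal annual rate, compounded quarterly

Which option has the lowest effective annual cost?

Meridian Credit Union

Meridian Credit Union: (1 + 0.0630/2)^2 − 1 = 6.399%
Orbit Finance: (1 + 0.0770/52)^52 − 1 = 7.998%
Prairie Savings: (1 + 0.0653/4)^4 − 1 = 6.692%
The lowest effective annual rate is Meridian Credit Union at 6.399%.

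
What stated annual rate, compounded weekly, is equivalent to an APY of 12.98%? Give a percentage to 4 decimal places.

12.2184%

(1 + r/52)^52 − 1 = 0.1298, so 1 + r/52 = 1.1298^(1/52).
r/52 = 0.002350, so r = 0.122184 = 12.2184%.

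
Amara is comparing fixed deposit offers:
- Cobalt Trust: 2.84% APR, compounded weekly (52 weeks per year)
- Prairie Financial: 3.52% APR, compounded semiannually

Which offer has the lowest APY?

Cobalt Trust: (1 + 0.0284/52)^52 − 1 = 2.880%
Prairie Financial: (1 + 0.0352/2)^2 − 1 = 3.551%
The lowest effective annual rate is Cobalt Trust at 2.880%.

Cobalt Trust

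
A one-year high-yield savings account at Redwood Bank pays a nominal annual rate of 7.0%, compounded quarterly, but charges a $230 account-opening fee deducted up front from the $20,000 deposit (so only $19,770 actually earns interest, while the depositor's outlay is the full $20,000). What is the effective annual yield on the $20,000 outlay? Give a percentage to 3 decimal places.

Value after one year: 19,770 × (1 + 0.070/4)^4 = 19,770 × 1.071859 = $21,190.65.
Effective yield on the $20,000 outlay: 21,190.65 / 20,000 − 1 = 0.059533 = 5.953%.

5.953%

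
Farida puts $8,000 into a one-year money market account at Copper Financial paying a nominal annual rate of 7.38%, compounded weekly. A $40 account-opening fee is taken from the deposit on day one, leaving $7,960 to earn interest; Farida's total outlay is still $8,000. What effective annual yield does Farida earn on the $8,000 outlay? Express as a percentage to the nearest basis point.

7.12%

Value after one year: 7,960 × (1 + 0.0738/52)^52 = 7,960 × 1.076535 = $8,569.22.
Effective yield on the $8,000 outlay: 8,569.22 / 8,000 − 1 = 0.071152 = 7.12%.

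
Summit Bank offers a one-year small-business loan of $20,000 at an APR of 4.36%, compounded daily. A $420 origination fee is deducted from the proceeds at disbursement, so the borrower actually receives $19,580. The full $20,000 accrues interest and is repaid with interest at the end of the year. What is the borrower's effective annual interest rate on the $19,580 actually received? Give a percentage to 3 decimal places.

Amount owed after one year: 20,000 × (1 + 0.0436/365)^365 = 20,000 × 1.044562 = $20,891.23.
Effective rate on net proceeds: 20,891.23 / 19,580 − 1 = 0.066968 = 6.697%.

6.697%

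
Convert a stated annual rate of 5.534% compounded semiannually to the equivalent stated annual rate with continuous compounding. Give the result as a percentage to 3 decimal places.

5.459%

EAR = (1 + 0.05534/2)^2 − 1 = 0.056106.
Equivalent continuous rate: r = ln(1 + 0.056106) = 0.054588 = 5.459%.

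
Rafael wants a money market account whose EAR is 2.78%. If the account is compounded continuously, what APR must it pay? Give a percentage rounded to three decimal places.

2.742%

Continuous: nominal r satisfies e^r − 1 = 0.0278.
r = ln(1 + 0.0278) = ln(1.0278) = 0.027421 = 2.742%.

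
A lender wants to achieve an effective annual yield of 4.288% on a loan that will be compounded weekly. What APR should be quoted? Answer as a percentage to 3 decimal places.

4.200%

(1 + r/52)^52 − 1 = 0.04288, so 1 + r/52 = 1.04288^(1/52).
r/52 = 0.000808, so r = 0.042003 = 4.200%.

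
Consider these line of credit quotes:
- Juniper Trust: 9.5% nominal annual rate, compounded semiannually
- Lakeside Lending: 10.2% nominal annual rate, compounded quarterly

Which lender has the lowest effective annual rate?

Juniper Trust: (1 + 0.095/2)^2 − 1 = 9.726%
Lakeside Lending: (1 + 0.102/4)^4 − 1 = 10.597%
The lowest effective annual rate is Juniper Trust at 9.726%.

Juniper Trust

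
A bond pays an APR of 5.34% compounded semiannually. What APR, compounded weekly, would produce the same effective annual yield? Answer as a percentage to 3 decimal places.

EAR = (1 + 0.0534/2)^2 − 1 = 0.054113.
Solve (1 + r/52)^52 = 1.054113: r/52 = 1.054113^(1/52) − 1 = 0.001014, so r = 0.052726 = 5.273%.

5.273%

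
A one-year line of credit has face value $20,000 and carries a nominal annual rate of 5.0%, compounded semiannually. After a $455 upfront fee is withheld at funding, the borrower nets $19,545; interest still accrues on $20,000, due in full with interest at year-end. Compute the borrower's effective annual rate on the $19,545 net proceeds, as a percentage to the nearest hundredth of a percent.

7.51%

Amount owed after one year: 20,000 × (1 + 0.050/2)^2 = 20,000 × 1.050625 = $21,012.50.
Effective rate on net proceeds: 21,012.50 / 19,545 − 1 = 0.075083 = 7.51%.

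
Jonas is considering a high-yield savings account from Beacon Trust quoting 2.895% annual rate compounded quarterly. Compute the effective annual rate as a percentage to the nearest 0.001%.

2.927%

EAR = (1 + 0.02895/4)^4 − 1.
= (1 + 0.007238)^4 − 1 = 1.029266 − 1 = 2.927%.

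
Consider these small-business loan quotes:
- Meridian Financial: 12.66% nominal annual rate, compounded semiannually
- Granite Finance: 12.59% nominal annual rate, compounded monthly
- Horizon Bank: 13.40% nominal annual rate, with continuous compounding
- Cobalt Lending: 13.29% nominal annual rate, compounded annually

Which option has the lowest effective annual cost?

Meridian Financial: (1 + 0.1266/2)^2 − 1 = 13.061%
Granite Finance: (1 + 0.1259/12)^12 − 1 = 13.343%
Horizon Bank: e^0.1340 − 1 = 14.339%
Cobalt Lending: compounded annually, EAR = 13.290%
The lowest effective annual rate is Meridian Financial at 13.061%.

Meridian Financial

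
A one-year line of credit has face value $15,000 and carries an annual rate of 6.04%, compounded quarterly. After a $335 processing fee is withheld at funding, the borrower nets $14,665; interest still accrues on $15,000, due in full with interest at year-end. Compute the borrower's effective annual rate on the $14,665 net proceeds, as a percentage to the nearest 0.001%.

Amount owed after one year: 15,000 × (1 + 0.0604/4)^4 = 15,000 × 1.061782 = $15,926.73.
Effective rate on net proceeds: 15,926.73 / 14,665 − 1 = 0.086037 = 8.604%.

8.604%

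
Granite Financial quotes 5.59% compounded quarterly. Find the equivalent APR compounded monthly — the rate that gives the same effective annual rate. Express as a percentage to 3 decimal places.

5.564%

EAR = (1 + 0.0559/4)^4 − 1 = 0.057083.
Solve (1 + r/12)^12 = 1.057083: r/12 = 1.057083^(1/12) − 1 = 0.004637, so r = 0.055642 = 5.564%.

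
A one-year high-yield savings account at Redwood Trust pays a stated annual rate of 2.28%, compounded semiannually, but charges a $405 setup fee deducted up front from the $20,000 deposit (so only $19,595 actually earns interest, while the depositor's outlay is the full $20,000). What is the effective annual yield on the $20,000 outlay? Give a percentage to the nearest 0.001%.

Value after one year: 19,595 × (1 + 0.0228/2)^2 = 19,595 × 1.022930 = $20,044.31.
Effective yield on the $20,000 outlay: 20,044.31 / 20,000 − 1 = 0.002216 = 0.222%.

0.222%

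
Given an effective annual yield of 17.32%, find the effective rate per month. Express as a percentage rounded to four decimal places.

The per-month rate i satisfies (1 + i)^12 = 1 + 0.1732.
i = 1.1732^(1/12) − 1 = 0.0134002 = 1.3400%.

1.3400%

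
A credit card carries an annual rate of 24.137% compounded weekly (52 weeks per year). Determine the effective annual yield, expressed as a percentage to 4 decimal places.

EAR = (1 + 0.24137/52)^52 − 1.
= (1 + 0.004642)^52 − 1 = 1.272281 − 1 = 27.2281%.

27.2281%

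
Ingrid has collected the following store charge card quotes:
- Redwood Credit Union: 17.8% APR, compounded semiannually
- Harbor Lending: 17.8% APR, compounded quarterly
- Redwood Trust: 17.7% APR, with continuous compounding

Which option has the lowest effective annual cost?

Redwood Credit Union

Redwood Credit Union: (1 + 0.178/2)^2 − 1 = 18.592%
Harbor Lending: (1 + 0.178/4)^4 − 1 = 19.024%
Redwood Trust: e^0.177 − 1 = 19.363%
The lowest effective annual rate is Redwood Credit Union at 18.592%.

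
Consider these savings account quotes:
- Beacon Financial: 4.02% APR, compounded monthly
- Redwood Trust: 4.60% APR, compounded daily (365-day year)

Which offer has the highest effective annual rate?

Redwood Trust

Beacon Financial: (1 + 0.0402/12)^12 − 1 = 4.095%
Redwood Trust: (1 + 0.0460/365)^365 − 1 = 4.707%
The highest effective annual rate is Redwood Trust at 4.707%.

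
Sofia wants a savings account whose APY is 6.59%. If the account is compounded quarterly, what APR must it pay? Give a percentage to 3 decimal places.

(1 + r/4)^4 − 1 = 0.0659, so 1 + r/4 = 1.0659^(1/4).
r/4 = 0.016083, so r = 0.064331 = 6.433%.

6.433%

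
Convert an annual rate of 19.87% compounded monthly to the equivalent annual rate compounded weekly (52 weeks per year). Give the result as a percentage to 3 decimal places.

19.745%

EAR = (1 + 0.1987/12)^12 − 1 = 0.217833.
Solve (1 + r/52)^52 = 1.217833: r/52 = 1.217833^(1/52) − 1 = 0.003797, so r = 0.197447 = 19.745%.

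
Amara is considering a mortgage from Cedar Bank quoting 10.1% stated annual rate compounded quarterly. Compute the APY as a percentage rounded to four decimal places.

10.4890%

EAR = (1 + 0.101/4)^4 − 1.
= (1 + 0.025250)^4 − 1 = 1.104890 − 1 = 10.4890%.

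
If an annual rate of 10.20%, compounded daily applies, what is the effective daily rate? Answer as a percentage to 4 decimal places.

With a nominal annual rate compounded daily, the periodic rate is the nominal rate divided by 365.
i = 0.1020 / 365 = 0.0002795 = 0.0279%.

0.0279%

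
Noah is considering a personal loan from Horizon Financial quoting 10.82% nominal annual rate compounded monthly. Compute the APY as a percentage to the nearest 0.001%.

EAR = (1 + 0.1082/12)^12 − 1.
= (1 + 0.009017)^12 − 1 = 1.113730 − 1 = 11.373%.

11.373%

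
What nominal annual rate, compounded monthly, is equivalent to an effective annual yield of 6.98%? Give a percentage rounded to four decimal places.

6.7662%

(1 + r/12)^12 − 1 = 0.0698, so 1 + r/12 = 1.0698^(1/12).
r/12 = 0.005638, so r = 0.067662 = 6.7662%.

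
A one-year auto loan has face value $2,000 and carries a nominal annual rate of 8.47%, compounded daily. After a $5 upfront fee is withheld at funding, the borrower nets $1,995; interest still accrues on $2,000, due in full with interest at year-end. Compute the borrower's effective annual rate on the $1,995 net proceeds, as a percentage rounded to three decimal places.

9.111%

Amount owed after one year: 2,000 × (1 + 0.0847/365)^365 = 2,000 × 1.088380 = $2,176.76.
Effective rate on net proceeds: 2,176.76 / 1,995 − 1 = 0.091108 = 9.111%.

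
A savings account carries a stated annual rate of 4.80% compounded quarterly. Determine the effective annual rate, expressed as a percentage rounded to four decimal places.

EAR = (1 + 0.0480/4)^4 − 1.
= (1 + 0.012000)^4 − 1 = 1.048871 − 1 = 4.8871%.

4.8871%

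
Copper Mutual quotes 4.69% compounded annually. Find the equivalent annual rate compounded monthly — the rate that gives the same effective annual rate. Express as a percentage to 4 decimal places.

Compounded annually, EAR = nominal = 0.046900.
Solve (1 + r/12)^12 = 1.046900: r/12 = 1.046900^(1/12) − 1 = 0.003827, so r = 0.045921 = 4.5921%.

4.5921%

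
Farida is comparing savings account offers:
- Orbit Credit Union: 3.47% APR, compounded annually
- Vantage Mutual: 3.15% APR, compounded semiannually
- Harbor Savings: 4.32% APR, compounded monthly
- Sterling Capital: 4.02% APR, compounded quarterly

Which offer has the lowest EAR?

Vantage Mutual

Orbit Credit Union: compounded annually, EAR = 3.470%
Vantage Mutual: (1 + 0.0315/2)^2 − 1 = 3.175%
Harbor Savings: (1 + 0.0432/12)^12 − 1 = 4.407%
Sterling Capital: (1 + 0.0402/4)^4 − 1 = 4.081%
The lowest effective annual rate is Vantage Mutual at 3.175%.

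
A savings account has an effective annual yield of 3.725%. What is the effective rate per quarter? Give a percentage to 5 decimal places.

0.91852%

The per-quarter rate i satisfies (1 + i)^4 = 1 + 0.03725.
i = 1.03725^(1/4) − 1 = 0.0091852 = 0.91852%.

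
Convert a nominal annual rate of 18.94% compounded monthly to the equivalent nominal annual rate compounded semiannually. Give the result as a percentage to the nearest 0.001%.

EAR = (1 + 0.1894/12)^12 − 1 = 0.206738.
Solve (1 + r/2)^2 = 1.206738: r/2 = 1.206738^(1/2) − 1 = 0.098516, so r = 0.197033 = 19.703%.

19.703%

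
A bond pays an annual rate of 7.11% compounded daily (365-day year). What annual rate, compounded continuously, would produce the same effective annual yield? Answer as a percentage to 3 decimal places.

EAR = (1 + 0.0711/365)^365 − 1 = 0.073681.
Equivalent continuous rate: r = ln(1 + 0.073681) = 0.071093 = 7.109%.

7.109%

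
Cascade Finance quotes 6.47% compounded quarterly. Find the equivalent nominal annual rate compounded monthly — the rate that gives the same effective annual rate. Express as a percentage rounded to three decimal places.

6.435%

EAR = (1 + 0.0647/4)^4 − 1 = 0.066287.
Solve (1 + r/12)^12 = 1.066287: r/12 = 1.066287^(1/12) − 1 = 0.005363, so r = 0.064354 = 6.435%.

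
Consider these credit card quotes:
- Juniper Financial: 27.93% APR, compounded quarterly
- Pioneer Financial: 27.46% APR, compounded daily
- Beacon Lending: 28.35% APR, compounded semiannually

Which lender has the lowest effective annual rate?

Beacon Lending

Juniper Financial: (1 + 0.2793/4)^4 − 1 = 30.994%
Pioneer Financial: (1 + 0.2746/365)^365 − 1 = 31.587%
Beacon Lending: (1 + 0.2835/2)^2 − 1 = 30.359%
The lowest effective annual rate is Beacon Lending at 30.359%.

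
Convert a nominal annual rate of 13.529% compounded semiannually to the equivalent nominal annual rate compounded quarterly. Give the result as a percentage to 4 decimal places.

EAR = (1 + 0.13529/2)^2 − 1 = 0.139866.
Solve (1 + r/4)^4 = 1.139866: r/4 = 1.139866^(1/4) − 1 = 0.033269, so r = 0.133076 = 13.3076%.

13.3076%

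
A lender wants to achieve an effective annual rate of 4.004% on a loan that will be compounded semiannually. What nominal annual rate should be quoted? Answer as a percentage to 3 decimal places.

(1 + r/2)^2 − 1 = 0.04004, so 1 + r/2 = 1.04004^(1/2).
r/2 = 0.019824, so r = 0.039647 = 3.965%.

3.965%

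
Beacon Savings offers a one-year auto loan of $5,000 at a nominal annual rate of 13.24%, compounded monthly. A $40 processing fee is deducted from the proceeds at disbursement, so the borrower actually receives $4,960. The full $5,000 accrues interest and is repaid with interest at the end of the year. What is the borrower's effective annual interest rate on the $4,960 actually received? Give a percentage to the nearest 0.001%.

Amount owed after one year: 5,000 × (1 + 0.1324/12)^12 = 5,000 × 1.140737 = $5,703.69.
Effective rate on net proceeds: 5,703.69 / 4,960 − 1 = 0.149937 = 14.994%.

14.994%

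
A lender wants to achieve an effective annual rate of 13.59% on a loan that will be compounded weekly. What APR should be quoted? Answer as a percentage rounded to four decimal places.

12.7582%

(1 + r/52)^52 − 1 = 0.1359, so 1 + r/52 = 1.1359^(1/52).
r/52 = 0.002453, so r = 0.127582 = 12.7582%.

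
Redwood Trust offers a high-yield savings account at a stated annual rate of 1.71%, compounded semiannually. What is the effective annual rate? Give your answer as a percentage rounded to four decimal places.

EAR = (1 + 0.0171/2)^2 − 1.
= (1 + 0.008550)^2 − 1 = 1.017173 − 1 = 1.7173%.

1.7173%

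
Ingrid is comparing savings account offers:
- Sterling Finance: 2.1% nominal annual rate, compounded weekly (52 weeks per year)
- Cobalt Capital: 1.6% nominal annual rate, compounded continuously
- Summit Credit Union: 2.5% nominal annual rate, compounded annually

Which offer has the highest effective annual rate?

Sterling Finance: (1 + 0.021/52)^52 − 1 = 2.122%
Cobalt Capital: e^0.016 − 1 = 1.613%
Summit Credit Union: compounded annually, EAR = 2.500%
The highest effective annual rate is Summit Credit Union at 2.500%.

Summit Credit Union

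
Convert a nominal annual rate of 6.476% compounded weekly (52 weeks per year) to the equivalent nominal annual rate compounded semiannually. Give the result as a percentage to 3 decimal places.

6.578%

EAR = (1 + 0.06476/52)^52 − 1 = 0.066860.
Solve (1 + r/2)^2 = 1.066860: r/2 = 1.066860^(1/2) − 1 = 0.032889, so r = 0.065778 = 6.578%.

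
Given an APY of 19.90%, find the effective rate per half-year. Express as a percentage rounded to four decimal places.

9.4989%

The per-half-year rate i satisfies (1 + i)^2 = 1 + 0.1990.
i = 1.1990^(1/2) − 1 = 0.0949886 = 9.4989%.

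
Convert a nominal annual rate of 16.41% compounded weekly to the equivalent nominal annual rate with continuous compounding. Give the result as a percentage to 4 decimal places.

16.3842%

EAR = (1 + 0.1641/52)^52 − 1 = 0.178028.
Equivalent continuous rate: r = ln(1 + 0.178028) = 0.163842 = 16.3842%.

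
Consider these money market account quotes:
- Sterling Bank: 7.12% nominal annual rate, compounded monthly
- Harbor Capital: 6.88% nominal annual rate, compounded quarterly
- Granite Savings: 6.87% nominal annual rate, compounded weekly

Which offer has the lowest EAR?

Sterling Bank: (1 + 0.0712/12)^12 − 1 = 7.357%
Harbor Capital: (1 + 0.0688/4)^4 − 1 = 7.060%
Granite Savings: (1 + 0.0687/52)^52 − 1 = 7.107%
The lowest effective annual rate is Harbor Capital at 7.060%.

Harbor Capital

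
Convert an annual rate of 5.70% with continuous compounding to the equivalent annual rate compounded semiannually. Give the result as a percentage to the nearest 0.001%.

EAR under continuous compounding: e^0.0570 − 1 = 0.058656.
Solve (1 + r/2)^2 = 1.058656: r/2 = 1.058656^(1/2) − 1 = 0.028910, so r = 0.057820 = 5.782%.

5.782%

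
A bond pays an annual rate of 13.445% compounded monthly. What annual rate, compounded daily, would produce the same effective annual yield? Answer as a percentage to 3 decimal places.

13.373%

EAR = (1 + 0.13445/12)^12 − 1 = 0.143053.
Solve (1 + r/365)^365 = 1.143053: r/365 = 1.143053^(1/365) − 1 = 0.000366, so r = 0.133727 = 13.373%.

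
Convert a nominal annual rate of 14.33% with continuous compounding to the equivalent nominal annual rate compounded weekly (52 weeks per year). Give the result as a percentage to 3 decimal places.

14.350%

EAR under continuous compounding: e^0.1433 − 1 = 0.154076.
Solve (1 + r/52)^52 = 1.154076: r/52 = 1.154076^(1/52) − 1 = 0.002760, so r = 0.143498 = 14.350%.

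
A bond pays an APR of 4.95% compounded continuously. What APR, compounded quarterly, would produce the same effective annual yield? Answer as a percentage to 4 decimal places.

EAR under continuous compounding: e^0.0495 − 1 = 0.050746.
Solve (1 + r/4)^4 = 1.050746: r/4 = 1.050746^(1/4) − 1 = 0.012452, so r = 0.049808 = 4.9808%.

4.9808%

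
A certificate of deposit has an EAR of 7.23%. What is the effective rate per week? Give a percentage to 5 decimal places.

The per-week rate i satisfies (1 + i)^52 = 1 + 0.0723.
i = 1.0723^(1/52) − 1 = 0.0013433 = 0.13433%.

0.13433%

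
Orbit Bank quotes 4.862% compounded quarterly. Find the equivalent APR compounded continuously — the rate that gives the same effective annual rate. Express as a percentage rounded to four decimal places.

4.8327%

EAR = (1 + 0.04862/4)^4 − 1 = 0.049514.
Equivalent continuous rate: r = ln(1 + 0.049514) = 0.048327 = 4.8327%.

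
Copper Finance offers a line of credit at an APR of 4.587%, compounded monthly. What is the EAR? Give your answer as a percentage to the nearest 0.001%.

4.685%

EAR = (1 + 0.04587/12)^12 − 1.
= 1.046847 − 1 = 4.685%.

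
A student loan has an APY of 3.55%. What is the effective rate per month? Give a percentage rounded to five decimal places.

The per-month rate i satisfies (1 + i)^12 = 1 + 0.0355.
i = 1.0355^(1/12) − 1 = 0.0029113 = 0.29113%.

0.29113%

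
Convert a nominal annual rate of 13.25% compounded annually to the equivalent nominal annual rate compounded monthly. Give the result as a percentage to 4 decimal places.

Compounded annually, EAR = nominal = 0.132500.
Solve (1 + r/12)^12 = 1.132500: r/12 = 1.132500^(1/12) − 1 = 0.010423, so r = 0.125075 = 12.5075%.

12.5075%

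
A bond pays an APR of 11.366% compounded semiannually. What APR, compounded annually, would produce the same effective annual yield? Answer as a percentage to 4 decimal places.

11.6890%

EAR = (1 + 0.11366/2)^2 − 1 = 0.116890.
Compounded annually, the equivalent nominal rate is the EAR itself: 11.6890%.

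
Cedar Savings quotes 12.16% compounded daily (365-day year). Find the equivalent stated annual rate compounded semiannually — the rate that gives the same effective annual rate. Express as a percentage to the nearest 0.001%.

12.535%

EAR = (1 + 0.1216/365)^365 − 1 = 0.129279.
Solve (1 + r/2)^2 = 1.129279: r/2 = 1.129279^(1/2) − 1 = 0.062676, so r = 0.125351 = 12.535%.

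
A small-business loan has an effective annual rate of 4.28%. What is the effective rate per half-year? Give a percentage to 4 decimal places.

The per-half-year rate i satisfies (1 + i)^2 = 1 + 0.0428.
i = 1.0428^(1/2) − 1 = 0.0211758 = 2.1176%.

2.1176%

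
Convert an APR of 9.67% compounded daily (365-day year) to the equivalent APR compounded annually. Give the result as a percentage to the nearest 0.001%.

EAR = (1 + 0.0967/365)^365 − 1 = 0.101516.
Compounded annually, the equivalent nominal rate is the EAR itself: 10.152%.

10.152%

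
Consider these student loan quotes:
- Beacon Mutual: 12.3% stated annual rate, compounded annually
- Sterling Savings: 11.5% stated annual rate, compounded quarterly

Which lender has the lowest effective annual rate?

Sterling Savings

Beacon Mutual: compounded annually, EAR = 12.300%
Sterling Savings: (1 + 0.115/4)^4 − 1 = 12.006%
The lowest effective annual rate is Sterling Savings at 12.006%.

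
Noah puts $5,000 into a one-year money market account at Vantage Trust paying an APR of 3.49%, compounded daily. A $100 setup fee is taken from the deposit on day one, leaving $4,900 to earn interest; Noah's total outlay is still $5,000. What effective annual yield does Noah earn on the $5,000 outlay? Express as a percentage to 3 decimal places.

1.480%

Value after one year: 4,900 × (1 + 0.0349/365)^365 = 4,900 × 1.035514 = $5,074.02.
Effective yield on the $5,000 outlay: 5,074.02 / 5,000 − 1 = 0.014804 = 1.480%.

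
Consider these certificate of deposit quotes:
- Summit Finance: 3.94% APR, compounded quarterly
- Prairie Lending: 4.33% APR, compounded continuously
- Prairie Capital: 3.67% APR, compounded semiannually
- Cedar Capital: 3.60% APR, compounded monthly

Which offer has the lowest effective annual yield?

Summit Finance: (1 + 0.0394/4)^4 − 1 = 3.999%
Prairie Lending: e^0.0433 − 1 = 4.425%
Prairie Capital: (1 + 0.0367/2)^2 − 1 = 3.704%
Cedar Capital: (1 + 0.0360/12)^12 − 1 = 3.660%
The lowest effective annual rate is Cedar Capital at 3.660%.

Cedar Capital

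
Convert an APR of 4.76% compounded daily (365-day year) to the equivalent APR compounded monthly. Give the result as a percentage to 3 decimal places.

4.769%

EAR = (1 + 0.0476/365)^365 − 1 = 0.048748.
Solve (1 + r/12)^12 = 1.048748: r/12 = 1.048748^(1/12) − 1 = 0.003974, so r = 0.047691 = 4.769%.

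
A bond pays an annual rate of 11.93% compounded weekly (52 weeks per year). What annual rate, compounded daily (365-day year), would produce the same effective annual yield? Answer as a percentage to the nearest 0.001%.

11.918%

EAR = (1 + 0.1193/52)^52 − 1 = 0.126554.
Solve (1 + r/365)^365 = 1.126554: r/365 = 1.126554^(1/365) − 1 = 0.000327, so r = 0.119183 = 11.918%.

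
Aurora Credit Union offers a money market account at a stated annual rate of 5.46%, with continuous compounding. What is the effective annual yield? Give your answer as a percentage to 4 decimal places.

5.6118%

With continuous compounding, EAR = e^0.0546 − 1.
e^0.0546 = 1.056118, so EAR = 0.056118 = 5.6118%.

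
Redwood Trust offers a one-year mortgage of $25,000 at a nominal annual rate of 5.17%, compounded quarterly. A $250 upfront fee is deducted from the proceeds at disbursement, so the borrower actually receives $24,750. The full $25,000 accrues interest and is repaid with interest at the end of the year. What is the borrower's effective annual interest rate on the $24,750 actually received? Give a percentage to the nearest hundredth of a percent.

Amount owed after one year: 25,000 × (1 + 0.0517/4)^4 = 25,000 × 1.052711 = $26,317.77.
Effective rate on net proceeds: 26,317.77 / 24,750 − 1 = 0.063344 = 6.33%.

6.33%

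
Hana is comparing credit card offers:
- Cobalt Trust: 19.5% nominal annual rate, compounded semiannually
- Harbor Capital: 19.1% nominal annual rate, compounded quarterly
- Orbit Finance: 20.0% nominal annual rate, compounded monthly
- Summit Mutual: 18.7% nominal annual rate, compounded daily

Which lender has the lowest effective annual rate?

Cobalt Trust

Cobalt Trust: (1 + 0.195/2)^2 − 1 = 20.451%
Harbor Capital: (1 + 0.191/4)^4 − 1 = 20.512%
Orbit Finance: (1 + 0.200/12)^12 − 1 = 21.939%
Summit Mutual: (1 + 0.187/365)^365 − 1 = 20.557%
The lowest effective annual rate is Cobalt Trust at 20.451%.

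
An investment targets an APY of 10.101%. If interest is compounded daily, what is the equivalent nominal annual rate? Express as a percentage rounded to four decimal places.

9.6241%

(1 + r/365)^365 − 1 = 0.10101, so 1 + r/365 = 1.10101^(1/365).
r/365 = 0.000264, so r = 0.096241 = 9.6241%.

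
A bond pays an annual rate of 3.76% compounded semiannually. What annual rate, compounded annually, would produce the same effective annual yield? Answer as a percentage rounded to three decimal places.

EAR = (1 + 0.0376/2)^2 − 1 = 0.037953.
Compounded annually, the equivalent nominal rate is the EAR itself: 3.795%.

3.795%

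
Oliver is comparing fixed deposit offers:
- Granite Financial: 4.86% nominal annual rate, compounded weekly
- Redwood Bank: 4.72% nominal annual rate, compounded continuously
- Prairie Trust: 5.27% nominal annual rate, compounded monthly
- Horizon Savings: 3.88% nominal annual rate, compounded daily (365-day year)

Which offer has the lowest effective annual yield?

Granite Financial: (1 + 0.0486/52)^52 − 1 = 4.978%
Redwood Bank: e^0.0472 − 1 = 4.833%
Prairie Trust: (1 + 0.0527/12)^12 − 1 = 5.399%
Horizon Savings: (1 + 0.0388/365)^365 − 1 = 3.956%
The lowest effective annual rate is Horizon Savings at 3.956%.

Horizon Savings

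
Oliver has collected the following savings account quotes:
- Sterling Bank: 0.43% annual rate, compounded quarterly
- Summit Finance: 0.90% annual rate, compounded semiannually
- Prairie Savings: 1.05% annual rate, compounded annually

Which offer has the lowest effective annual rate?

Sterling Bank

Sterling Bank: (1 + 0.0043/4)^4 − 1 = 0.431%
Summit Finance: (1 + 0.0090/2)^2 − 1 = 0.902%
Prairie Savings: compounded annually, EAR = 1.050%
The lowest effective annual rate is Sterling Bank at 0.431%.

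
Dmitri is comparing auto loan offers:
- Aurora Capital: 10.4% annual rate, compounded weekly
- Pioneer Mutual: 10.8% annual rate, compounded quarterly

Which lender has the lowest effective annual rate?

Aurora Capital: (1 + 0.104/52)^52 − 1 = 10.949%
Pioneer Mutual: (1 + 0.108/4)^4 − 1 = 11.245%
The lowest effective annual rate is Aurora Capital at 10.949%.

Aurora Capital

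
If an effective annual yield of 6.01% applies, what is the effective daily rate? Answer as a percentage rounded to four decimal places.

0.0160%

The per-day rate i satisfies (1 + i)^365 = 1 + 0.0601.
i = 1.0601^(1/365) − 1 = 0.0001599 = 0.0160%.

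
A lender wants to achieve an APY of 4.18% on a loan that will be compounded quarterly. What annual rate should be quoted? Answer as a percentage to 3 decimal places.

(1 + r/4)^4 − 1 = 0.0418, so 1 + r/4 = 1.0418^(1/4).
r/4 = 0.010290, so r = 0.041160 = 4.116%.

4.116%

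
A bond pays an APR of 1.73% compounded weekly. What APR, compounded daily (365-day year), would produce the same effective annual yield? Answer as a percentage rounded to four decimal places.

EAR = (1 + 0.0173/52)^52 − 1 = 0.017448.
Solve (1 + r/365)^365 = 1.017448: r/365 = 1.017448^(1/365) − 1 = 0.000047, so r = 0.017298 = 1.7298%.

1.7298%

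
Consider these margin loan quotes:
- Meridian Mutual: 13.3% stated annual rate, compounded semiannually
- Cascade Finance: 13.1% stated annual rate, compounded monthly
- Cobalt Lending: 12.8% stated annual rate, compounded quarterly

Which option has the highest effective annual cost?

Cascade Finance

Meridian Mutual: (1 + 0.133/2)^2 − 1 = 13.742%
Cascade Finance: (1 + 0.131/12)^12 − 1 = 13.916%
Cobalt Lending: (1 + 0.128/4)^4 − 1 = 13.428%
The highest effective annual rate is Cascade Finance at 13.916%.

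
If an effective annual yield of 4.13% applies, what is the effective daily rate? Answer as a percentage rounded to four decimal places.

The per-day rate i satisfies (1 + i)^365 = 1 + 0.0413.
i = 1.0413^(1/365) − 1 = 0.0001109 = 0.0111%.

0.0111%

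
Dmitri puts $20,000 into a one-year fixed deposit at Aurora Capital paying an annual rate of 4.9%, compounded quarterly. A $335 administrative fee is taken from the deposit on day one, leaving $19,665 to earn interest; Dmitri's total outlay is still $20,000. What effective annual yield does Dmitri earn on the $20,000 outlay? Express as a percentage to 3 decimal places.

Value after one year: 19,665 × (1 + 0.049/4)^4 = 19,665 × 1.049908 = $20,646.44.
Effective yield on the $20,000 outlay: 20,646.44 / 20,000 − 1 = 0.032322 = 3.232%.

3.232%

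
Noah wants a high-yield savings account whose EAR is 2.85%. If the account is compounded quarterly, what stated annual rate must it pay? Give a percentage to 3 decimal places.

(1 + r/4)^4 − 1 = 0.0285, so 1 + r/4 = 1.0285^(1/4).
r/4 = 0.007050, so r = 0.028200 = 2.820%.

2.820%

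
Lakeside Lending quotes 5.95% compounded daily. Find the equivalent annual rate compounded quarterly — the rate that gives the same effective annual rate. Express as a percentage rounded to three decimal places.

5.994%

EAR = (1 + 0.0595/365)^365 − 1 = 0.061301.
Solve (1 + r/4)^4 = 1.061301: r/4 = 1.061301^(1/4) − 1 = 0.014985, so r = 0.059940 = 5.994%.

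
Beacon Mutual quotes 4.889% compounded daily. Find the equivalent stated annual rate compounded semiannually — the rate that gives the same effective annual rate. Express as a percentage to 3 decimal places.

4.949%

EAR = (1 + 0.04889/365)^365 − 1 = 0.050101.
Solve (1 + r/2)^2 = 1.050101: r/2 = 1.050101^(1/2) − 1 = 0.024745, so r = 0.049489 = 4.949%.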